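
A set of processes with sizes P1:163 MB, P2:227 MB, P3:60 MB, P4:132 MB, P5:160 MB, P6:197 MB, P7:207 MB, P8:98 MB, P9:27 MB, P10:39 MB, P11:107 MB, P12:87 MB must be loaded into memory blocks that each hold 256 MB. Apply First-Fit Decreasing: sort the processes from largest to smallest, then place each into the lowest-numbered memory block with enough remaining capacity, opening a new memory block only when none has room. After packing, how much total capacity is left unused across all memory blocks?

Sorted descending: 227, 207, 197, 163, 160, 132, 107, 98, 87, 60, 39, 27.
227 MB → memory block 1 (remaining 29 MB)
207 MB → memory block 2 (remaining 49 MB)
197 MB → memory block 3 (remaining 59 MB)
163 MB → memory block 4 (remaining 93 MB)
160 MB → memory block 5 (remaining 96 MB)
132 MB → memory block 6 (remaining 124 MB)
107 MB → memory block 6 (remaining 17 MB)
98 MB → memory block 7 (remaining 158 MB)
87 MB → memory block 4 (remaining 6 MB)
60 MB → memory block 5 (remaining 36 MB)
39 MB → memory block 2 (remaining 10 MB)
27 MB → memory block 1 (remaining 2 MB)
7 memory blocks × 256 MB = 1792 MB; used 1504 MB; unused 288 MB.

288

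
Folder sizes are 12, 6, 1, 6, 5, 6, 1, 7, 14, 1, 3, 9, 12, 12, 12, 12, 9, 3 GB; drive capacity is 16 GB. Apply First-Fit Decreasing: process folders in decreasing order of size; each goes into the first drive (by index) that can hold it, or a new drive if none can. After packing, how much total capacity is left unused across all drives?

29

Sorted descending: 14, 12, 12, 12, 12, 12, 9, 9, 7, 6, 6, 6, 5, 3, 3, 1, 1, 1.
Put 14 GB in drive 1; 2 GB remain.
Put 12 GB in drive 2; 4 GB remain.
Put 12 GB in drive 3; 4 GB remain.
Put 12 GB in drive 4; 4 GB remain.
Put 12 GB in drive 5; 4 GB remain.
Put 12 GB in drive 6; 4 GB remain.
Put 9 GB in drive 7; 7 GB remain.
Put 9 GB in drive 8; 7 GB remain.
Put 7 GB in drive 7; 0 GB remain.
Put 6 GB in drive 8; 1 GB remain.
Put 6 GB in drive 9; 10 GB remain.
Put 6 GB in drive 9; 4 GB remain.
Put 5 GB in drive 10; 11 GB remain.
Put 3 GB in drive 2; 1 GB remain.
Put 3 GB in drive 3; 1 GB remain.
Put 1 GB in drive 1; 1 GB remain.
Put 1 GB in drive 1; 0 GB remain.
Put 1 GB in drive 2; 0 GB remain.
10 drives × 16 GB = 160 GB; used 131 GB; unused 29 GB.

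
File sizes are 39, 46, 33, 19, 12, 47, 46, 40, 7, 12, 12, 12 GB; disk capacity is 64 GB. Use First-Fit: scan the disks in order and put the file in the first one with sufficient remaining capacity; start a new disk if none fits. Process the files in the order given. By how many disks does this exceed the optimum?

0

First-Fit: [39,19] [46,12] [33,7,12,12] [47,12] [46] [40] → 6 disks.
Total size 325 GB; any packing needs at least ⌈325/64⌉ = 6 disks.
So 6 is already optimal.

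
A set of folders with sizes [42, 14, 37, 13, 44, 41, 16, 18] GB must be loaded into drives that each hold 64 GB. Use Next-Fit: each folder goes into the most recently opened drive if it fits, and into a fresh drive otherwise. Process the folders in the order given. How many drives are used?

drive 1: place 42 GB, 22 GB left
drive 1: place 14 GB, 8 GB left
drive 2: place 37 GB, 27 GB left
drive 2: place 13 GB, 14 GB left
drive 3: place 44 GB, 20 GB left
drive 4: place 41 GB, 23 GB left
drive 4: place 16 GB, 7 GB left
drive 5: place 18 GB, 46 GB left

5 drives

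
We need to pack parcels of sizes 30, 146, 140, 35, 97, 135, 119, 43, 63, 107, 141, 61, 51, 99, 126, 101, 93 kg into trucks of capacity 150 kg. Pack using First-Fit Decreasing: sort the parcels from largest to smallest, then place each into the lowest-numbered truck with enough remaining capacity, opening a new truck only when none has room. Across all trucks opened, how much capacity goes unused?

Sorted descending: 146, 141, 140, 135, 126, 119, 107, 101, 99, 97, 93, 63, 61, 51, 43, 35, 30.
truck 1: place 146 kg, 4 kg left
truck 2: place 141 kg, 9 kg left
truck 3: place 140 kg, 10 kg left
truck 4: place 135 kg, 15 kg left
truck 5: place 126 kg, 24 kg left
truck 6: place 119 kg, 31 kg left
truck 7: place 107 kg, 43 kg left
truck 8: place 101 kg, 49 kg left
truck 9: place 99 kg, 51 kg left
truck 10: place 97 kg, 53 kg left
truck 11: place 93 kg, 57 kg left
truck 12: place 63 kg, 87 kg left
truck 12: place 61 kg, 26 kg left
truck 9: place 51 kg, 0 kg left
truck 7: place 43 kg, 0 kg left
truck 8: place 35 kg, 14 kg left
truck 6: place 30 kg, 1 kg left
12 trucks × 150 kg = 1800 kg; used 1587 kg; unused 213 kg.

213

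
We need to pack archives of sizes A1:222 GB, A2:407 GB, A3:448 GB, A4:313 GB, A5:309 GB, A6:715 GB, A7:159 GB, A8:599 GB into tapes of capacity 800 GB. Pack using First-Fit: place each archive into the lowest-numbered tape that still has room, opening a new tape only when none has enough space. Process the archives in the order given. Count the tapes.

Put A1 (222 GB) in tape 1; 578 GB remain.
Put A2 (407 GB) in tape 1; 171 GB remain.
Put A3 (448 GB) in tape 2; 352 GB remain.
Put A4 (313 GB) in tape 2; 39 GB remain.
Put A5 (309 GB) in tape 3; 491 GB remain.
Put A6 (715 GB) in tape 4; 85 GB remain.
Put A7 (159 GB) in tape 1; 12 GB remain.
Put A8 (599 GB) in tape 5; 201 GB remain.
Final tapes: [222,407,159] [448,313] [309] [715] [599].

5 tapes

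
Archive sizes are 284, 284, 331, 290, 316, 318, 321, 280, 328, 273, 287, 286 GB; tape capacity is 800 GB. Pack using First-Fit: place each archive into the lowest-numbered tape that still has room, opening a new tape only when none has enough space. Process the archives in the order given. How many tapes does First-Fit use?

284 GB → tape 1 (remaining 516 GB)
284 GB → tape 1 (remaining 232 GB)
331 GB → tape 2 (remaining 469 GB)
290 GB → tape 2 (remaining 179 GB)
316 GB → tape 3 (remaining 484 GB)
318 GB → tape 3 (remaining 166 GB)
321 GB → tape 4 (remaining 479 GB)
280 GB → tape 4 (remaining 199 GB)
328 GB → tape 5 (remaining 472 GB)
273 GB → tape 5 (remaining 199 GB)
287 GB → tape 6 (remaining 513 GB)
286 GB → tape 6 (remaining 227 GB)
Final tapes: [284,284] [331,290] [316,318] [321,280] [328,273] [287,286].

6 tapes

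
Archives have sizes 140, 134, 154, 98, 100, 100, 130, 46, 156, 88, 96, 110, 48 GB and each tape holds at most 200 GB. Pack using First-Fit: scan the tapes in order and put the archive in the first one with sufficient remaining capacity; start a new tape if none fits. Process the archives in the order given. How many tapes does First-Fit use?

9

140 GB → tape 1 (remaining 60 GB)
134 GB → tape 2 (remaining 66 GB)
154 GB → tape 3 (remaining 46 GB)
98 GB → tape 4 (remaining 102 GB)
100 GB → tape 4 (remaining 2 GB)
100 GB → tape 5 (remaining 100 GB)
130 GB → tape 6 (remaining 70 GB)
46 GB → tape 1 (remaining 14 GB)
156 GB → tape 7 (remaining 44 GB)
88 GB → tape 5 (remaining 12 GB)
96 GB → tape 8 (remaining 104 GB)
110 GB → tape 9 (remaining 90 GB)
48 GB → tape 2 (remaining 18 GB)
Final tapes: [140,46] [134,48] [154] [98,100] [100,88] [130] [156] [96] [110].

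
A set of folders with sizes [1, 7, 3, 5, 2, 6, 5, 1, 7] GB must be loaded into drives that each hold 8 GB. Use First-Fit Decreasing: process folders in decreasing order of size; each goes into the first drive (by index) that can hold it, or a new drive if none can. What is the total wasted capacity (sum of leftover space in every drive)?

3

Sorted descending: 7, 7, 6, 5, 5, 3, 2, 1, 1.
Put 7 GB in drive 1; 1 GB remain.
Put 7 GB in drive 2; 1 GB remain.
Put 6 GB in drive 3; 2 GB remain.
Put 5 GB in drive 4; 3 GB remain.
Put 5 GB in drive 5; 3 GB remain.
Put 3 GB in drive 4; 0 GB remain.
Put 2 GB in drive 3; 0 GB remain.
Put 1 GB in drive 1; 0 GB remain.
Put 1 GB in drive 2; 0 GB remain.
5 drives × 8 GB = 40 GB; used 37 GB; unused 3 GB.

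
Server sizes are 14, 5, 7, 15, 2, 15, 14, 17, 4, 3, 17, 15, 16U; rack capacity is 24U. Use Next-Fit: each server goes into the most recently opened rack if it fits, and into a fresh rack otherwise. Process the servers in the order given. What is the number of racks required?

8

rack 1: place 14U, 10U left
rack 1: place 5U, 5U left
rack 2: place 7U, 17U left
rack 2: place 15U, 2U left
rack 2: place 2U, 0U left
rack 3: place 15U, 9U left
rack 4: place 14U, 10U left
rack 5: place 17U, 7U left
rack 5: place 4U, 3U left
rack 5: place 3U, 0U left
rack 6: place 17U, 7U left
rack 7: place 15U, 9U left
rack 8: place 16U, 8U left
Final racks: [14,5] [7,15,2] [15] [14] [17,4,3] [17] [15] [16].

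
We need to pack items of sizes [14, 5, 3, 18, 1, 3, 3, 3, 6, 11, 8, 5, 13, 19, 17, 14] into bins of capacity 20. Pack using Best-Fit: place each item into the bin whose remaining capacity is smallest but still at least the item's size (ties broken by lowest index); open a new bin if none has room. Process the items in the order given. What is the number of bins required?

Put 14 in bin 1; 6 remain.
Put 5 in bin 1; 1 remain.
Put 3 in bin 2; 17 remain.
Put 18 in bin 3; 2 remain.
Put 1 in bin 1; 0 remain.
Put 3 in bin 2; 14 remain.
Put 3 in bin 2; 11 remain.
Put 3 in bin 2; 8 remain.
Put 6 in bin 2; 2 remain.
Put 11 in bin 4; 9 remain.
Put 8 in bin 4; 1 remain.
Put 5 in bin 5; 15 remain.
Put 13 in bin 5; 2 remain.
Put 19 in bin 6; 1 remain.
Put 17 in bin 7; 3 remain.
Put 14 in bin 8; 6 remain.
Final bins: [14,5,1] [3,3,3,3,6] [18] [11,8] [5,13] [19] [17] [14].

8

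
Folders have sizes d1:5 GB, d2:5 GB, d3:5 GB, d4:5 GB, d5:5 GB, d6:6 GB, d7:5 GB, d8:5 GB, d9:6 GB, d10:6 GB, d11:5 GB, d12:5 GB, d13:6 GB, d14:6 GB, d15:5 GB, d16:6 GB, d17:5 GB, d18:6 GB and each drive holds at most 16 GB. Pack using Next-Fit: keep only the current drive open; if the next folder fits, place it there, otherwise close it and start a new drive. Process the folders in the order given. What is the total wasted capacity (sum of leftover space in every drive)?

15

drive 1: place d1 (5 GB), 11 GB left
drive 1: place d2 (5 GB), 6 GB left
drive 1: place d3 (5 GB), 1 GB left
drive 2: place d4 (5 GB), 11 GB left
drive 2: place d5 (5 GB), 6 GB left
drive 2: place d6 (6 GB), 0 GB left
drive 3: place d7 (5 GB), 11 GB left
drive 3: place d8 (5 GB), 6 GB left
drive 3: place d9 (6 GB), 0 GB left
drive 4: place d10 (6 GB), 10 GB left
drive 4: place d11 (5 GB), 5 GB left
drive 4: place d12 (5 GB), 0 GB left
drive 5: place d13 (6 GB), 10 GB left
drive 5: place d14 (6 GB), 4 GB left
drive 6: place d15 (5 GB), 11 GB left
drive 6: place d16 (6 GB), 5 GB left
drive 6: place d17 (5 GB), 0 GB left
drive 7: place d18 (6 GB), 10 GB left
7 drives × 16 GB = 112 GB; used 97 GB; unused 15 GB.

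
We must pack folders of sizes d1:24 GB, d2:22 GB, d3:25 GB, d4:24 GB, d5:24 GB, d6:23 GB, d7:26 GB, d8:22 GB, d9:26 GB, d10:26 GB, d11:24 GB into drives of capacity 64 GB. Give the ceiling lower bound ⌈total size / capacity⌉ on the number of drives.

Total size = 24 + 22 + 25 + 24 + 24 + 23 + 26 + 22 + 26 + 26 + 24 = 266 GB.
⌈266 / 64⌉ = 5.

5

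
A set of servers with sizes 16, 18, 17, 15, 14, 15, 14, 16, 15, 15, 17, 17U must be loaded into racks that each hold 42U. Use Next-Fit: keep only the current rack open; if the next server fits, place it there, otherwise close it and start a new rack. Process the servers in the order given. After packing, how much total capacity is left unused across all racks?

rack 1: place 16U, 26U left
rack 1: place 18U, 8U left
rack 2: place 17U, 25U left
rack 2: place 15U, 10U left
rack 3: place 14U, 28U left
rack 3: place 15U, 13U left
rack 4: place 14U, 28U left
rack 4: place 16U, 12U left
rack 5: place 15U, 27U left
rack 5: place 15U, 12U left
rack 6: place 17U, 25U left
rack 6: place 17U, 8U left
6 racks × 42U = 252U; used 189U; unused 63U.

63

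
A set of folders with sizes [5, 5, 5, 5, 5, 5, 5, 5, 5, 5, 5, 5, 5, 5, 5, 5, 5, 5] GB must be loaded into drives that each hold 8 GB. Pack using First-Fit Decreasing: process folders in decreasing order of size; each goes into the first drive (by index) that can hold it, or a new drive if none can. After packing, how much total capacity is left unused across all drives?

Sorted descending: 5, 5, 5, 5, 5, 5, 5, 5, 5, 5, 5, 5, 5, 5, 5, 5, 5, 5.
Put 5 GB in drive 1; 3 GB remain.
Put 5 GB in drive 2; 3 GB remain.
Put 5 GB in drive 3; 3 GB remain.
Put 5 GB in drive 4; 3 GB remain.
Put 5 GB in drive 5; 3 GB remain.
Put 5 GB in drive 6; 3 GB remain.
Put 5 GB in drive 7; 3 GB remain.
Put 5 GB in drive 8; 3 GB remain.
Put 5 GB in drive 9; 3 GB remain.
Put 5 GB in drive 10; 3 GB remain.
Put 5 GB in drive 11; 3 GB remain.
Put 5 GB in drive 12; 3 GB remain.
Put 5 GB in drive 13; 3 GB remain.
Put 5 GB in drive 14; 3 GB remain.
Put 5 GB in drive 15; 3 GB remain.
Put 5 GB in drive 16; 3 GB remain.
Put 5 GB in drive 17; 3 GB remain.
Put 5 GB in drive 18; 3 GB remain.
18 drives × 8 GB = 144 GB; used 90 GB; unused 54 GB.

54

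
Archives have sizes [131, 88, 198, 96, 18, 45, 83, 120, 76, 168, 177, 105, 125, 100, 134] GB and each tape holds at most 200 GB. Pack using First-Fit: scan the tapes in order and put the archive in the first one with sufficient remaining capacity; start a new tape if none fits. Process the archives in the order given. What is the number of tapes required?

Put 131 GB in tape 1; 69 GB remain.
Put 88 GB in tape 2; 112 GB remain.
Put 198 GB in tape 3; 2 GB remain.
Put 96 GB in tape 2; 16 GB remain.
Put 18 GB in tape 1; 51 GB remain.
Put 45 GB in tape 1; 6 GB remain.
Put 83 GB in tape 4; 117 GB remain.
Put 120 GB in tape 5; 80 GB remain.
Put 76 GB in tape 4; 41 GB remain.
Put 168 GB in tape 6; 32 GB remain.
Put 177 GB in tape 7; 23 GB remain.
Put 105 GB in tape 8; 95 GB remain.
Put 125 GB in tape 9; 75 GB remain.
Put 100 GB in tape 10; 100 GB remain.
Put 134 GB in tape 11; 66 GB remain.
Final tapes: [131,18,45] [88,96] [198] [83,76] [120] [168] [177] [105] [125] [100] [134].

11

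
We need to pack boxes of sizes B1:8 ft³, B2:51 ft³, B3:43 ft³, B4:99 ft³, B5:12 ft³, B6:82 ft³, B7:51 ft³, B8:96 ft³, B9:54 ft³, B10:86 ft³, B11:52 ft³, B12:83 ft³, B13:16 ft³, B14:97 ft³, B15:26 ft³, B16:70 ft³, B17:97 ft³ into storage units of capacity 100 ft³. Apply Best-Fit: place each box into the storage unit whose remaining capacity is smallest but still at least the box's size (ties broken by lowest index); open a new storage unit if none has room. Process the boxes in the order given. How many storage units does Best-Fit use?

storage unit 1: place B1 (8 ft³), 92 ft³ left
storage unit 1: place B2 (51 ft³), 41 ft³ left
storage unit 2: place B3 (43 ft³), 57 ft³ left
storage unit 3: place B4 (99 ft³), 1 ft³ left
storage unit 1: place B5 (12 ft³), 29 ft³ left
storage unit 4: place B6 (82 ft³), 18 ft³ left
storage unit 2: place B7 (51 ft³), 6 ft³ left
storage unit 5: place B8 (96 ft³), 4 ft³ left
storage unit 6: place B9 (54 ft³), 46 ft³ left
storage unit 7: place B10 (86 ft³), 14 ft³ left
storage unit 8: place B11 (52 ft³), 48 ft³ left
storage unit 9: place B12 (83 ft³), 17 ft³ left
storage unit 9: place B13 (16 ft³), 1 ft³ left
storage unit 10: place B14 (97 ft³), 3 ft³ left
storage unit 1: place B15 (26 ft³), 3 ft³ left
storage unit 11: place B16 (70 ft³), 30 ft³ left
storage unit 12: place B17 (97 ft³), 3 ft³ left
Final storage units: [8,51,12,26] [43,51] [99] [82] [96] [54] [86] [52] [83,16] [97] [70] [97].

12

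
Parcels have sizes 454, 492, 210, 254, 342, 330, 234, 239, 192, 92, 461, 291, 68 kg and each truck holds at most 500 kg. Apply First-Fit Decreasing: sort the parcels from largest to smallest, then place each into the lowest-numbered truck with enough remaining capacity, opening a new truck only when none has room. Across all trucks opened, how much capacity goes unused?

Sorted descending: 492, 461, 454, 342, 330, 291, 254, 239, 234, 210, 192, 92, 68.
492 kg → truck 1 (remaining 8 kg)
461 kg → truck 2 (remaining 39 kg)
454 kg → truck 3 (remaining 46 kg)
342 kg → truck 4 (remaining 158 kg)
330 kg → truck 5 (remaining 170 kg)
291 kg → truck 6 (remaining 209 kg)
254 kg → truck 7 (remaining 246 kg)
239 kg → truck 7 (remaining 7 kg)
234 kg → truck 8 (remaining 266 kg)
210 kg → truck 8 (remaining 56 kg)
192 kg → truck 6 (remaining 17 kg)
92 kg → truck 4 (remaining 66 kg)
68 kg → truck 5 (remaining 102 kg)
8 trucks × 500 kg = 4000 kg; used 3659 kg; unused 341 kg.

341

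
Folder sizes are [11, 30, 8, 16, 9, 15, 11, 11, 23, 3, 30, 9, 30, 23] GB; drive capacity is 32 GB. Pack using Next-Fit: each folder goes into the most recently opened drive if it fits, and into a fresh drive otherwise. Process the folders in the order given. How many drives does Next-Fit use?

11 GB → drive 1 (remaining 21 GB)
30 GB → drive 2 (remaining 2 GB)
8 GB → drive 3 (remaining 24 GB)
16 GB → drive 3 (remaining 8 GB)
9 GB → drive 4 (remaining 23 GB)
15 GB → drive 4 (remaining 8 GB)
11 GB → drive 5 (remaining 21 GB)
11 GB → drive 5 (remaining 10 GB)
23 GB → drive 6 (remaining 9 GB)
3 GB → drive 6 (remaining 6 GB)
30 GB → drive 7 (remaining 2 GB)
9 GB → drive 8 (remaining 23 GB)
30 GB → drive 9 (remaining 2 GB)
23 GB → drive 10 (remaining 9 GB)
Final drives: [11] [30] [8,16] [9,15] [11,11] [23,3] [30] [9] [30] [23].

10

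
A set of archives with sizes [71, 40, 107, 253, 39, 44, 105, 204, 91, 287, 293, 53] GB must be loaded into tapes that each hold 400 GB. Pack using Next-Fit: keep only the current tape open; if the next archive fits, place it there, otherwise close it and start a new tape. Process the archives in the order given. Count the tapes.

5 tapes

71 GB → tape 1 (remaining 329 GB)
40 GB → tape 1 (remaining 289 GB)
107 GB → tape 1 (remaining 182 GB)
253 GB → tape 2 (remaining 147 GB)
39 GB → tape 2 (remaining 108 GB)
44 GB → tape 2 (remaining 64 GB)
105 GB → tape 3 (remaining 295 GB)
204 GB → tape 3 (remaining 91 GB)
91 GB → tape 3 (remaining 0 GB)
287 GB → tape 4 (remaining 113 GB)
293 GB → tape 5 (remaining 107 GB)
53 GB → tape 5 (remaining 54 GB)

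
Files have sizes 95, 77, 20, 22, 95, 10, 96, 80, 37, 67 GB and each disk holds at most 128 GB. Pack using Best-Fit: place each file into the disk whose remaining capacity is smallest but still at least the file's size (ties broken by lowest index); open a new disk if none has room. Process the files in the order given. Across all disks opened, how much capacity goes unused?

disk 1: place 95 GB, 33 GB left
disk 2: place 77 GB, 51 GB left
disk 1: place 20 GB, 13 GB left
disk 2: place 22 GB, 29 GB left
disk 3: place 95 GB, 33 GB left
disk 1: place 10 GB, 3 GB left
disk 4: place 96 GB, 32 GB left
disk 5: place 80 GB, 48 GB left
disk 5: place 37 GB, 11 GB left
disk 6: place 67 GB, 61 GB left
6 disks × 128 GB = 768 GB; used 599 GB; unused 169 GB.

169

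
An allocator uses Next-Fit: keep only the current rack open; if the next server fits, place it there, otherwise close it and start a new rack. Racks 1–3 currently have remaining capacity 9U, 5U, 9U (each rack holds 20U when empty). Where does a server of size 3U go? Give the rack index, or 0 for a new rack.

3

Next-Fit only looks at rack 3, which has 9U free.
3U fits there.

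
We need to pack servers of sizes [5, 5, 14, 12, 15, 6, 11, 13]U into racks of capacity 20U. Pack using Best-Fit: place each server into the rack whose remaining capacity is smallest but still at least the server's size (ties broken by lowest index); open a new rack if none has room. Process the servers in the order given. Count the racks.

6 racks

rack 1: place 5U, 15U left
rack 1: place 5U, 10U left
rack 2: place 14U, 6U left
rack 3: place 12U, 8U left
rack 4: place 15U, 5U left
rack 2: place 6U, 0U left
rack 5: place 11U, 9U left
rack 6: place 13U, 7U left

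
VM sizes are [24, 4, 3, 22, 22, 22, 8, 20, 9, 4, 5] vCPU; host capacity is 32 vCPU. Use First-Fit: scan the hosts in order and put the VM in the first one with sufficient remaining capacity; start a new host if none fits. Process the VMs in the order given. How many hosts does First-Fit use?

5

Put 24 vCPU in host 1; 8 vCPU remain.
Put 4 vCPU in host 1; 4 vCPU remain.
Put 3 vCPU in host 1; 1 vCPU remain.
Put 22 vCPU in host 2; 10 vCPU remain.
Put 22 vCPU in host 3; 10 vCPU remain.
Put 22 vCPU in host 4; 10 vCPU remain.
Put 8 vCPU in host 2; 2 vCPU remain.
Put 20 vCPU in host 5; 12 vCPU remain.
Put 9 vCPU in host 3; 1 vCPU remain.
Put 4 vCPU in host 4; 6 vCPU remain.
Put 5 vCPU in host 4; 1 vCPU remain.
Final hosts: [24,4,3] [22,8] [22,9] [22,4,5] [20].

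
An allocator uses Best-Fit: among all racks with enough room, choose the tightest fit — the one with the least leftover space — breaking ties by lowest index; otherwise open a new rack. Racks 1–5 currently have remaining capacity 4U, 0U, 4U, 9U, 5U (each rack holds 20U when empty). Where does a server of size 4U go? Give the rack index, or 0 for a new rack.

1

Racks with room: rack 1 (4U), rack 3 (4U), rack 4 (9U), rack 5 (5U).
Tightest fit is rack 1 with 4U free.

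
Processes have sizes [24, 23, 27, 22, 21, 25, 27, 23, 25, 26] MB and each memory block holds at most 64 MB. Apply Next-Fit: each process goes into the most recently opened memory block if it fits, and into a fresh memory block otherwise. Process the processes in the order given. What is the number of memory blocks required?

Put 24 MB in memory block 1; 40 MB remain.
Put 23 MB in memory block 1; 17 MB remain.
Put 27 MB in memory block 2; 37 MB remain.
Put 22 MB in memory block 2; 15 MB remain.
Put 21 MB in memory block 3; 43 MB remain.
Put 25 MB in memory block 3; 18 MB remain.
Put 27 MB in memory block 4; 37 MB remain.
Put 23 MB in memory block 4; 14 MB remain.
Put 25 MB in memory block 5; 39 MB remain.
Put 26 MB in memory block 5; 13 MB remain.

5 memory blocks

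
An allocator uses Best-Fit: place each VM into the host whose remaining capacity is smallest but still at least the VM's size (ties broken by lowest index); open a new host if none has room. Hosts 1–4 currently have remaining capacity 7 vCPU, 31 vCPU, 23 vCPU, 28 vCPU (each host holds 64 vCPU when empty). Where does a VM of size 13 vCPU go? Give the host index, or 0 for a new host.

Hosts with room: host 2 (31 vCPU), host 3 (23 vCPU), host 4 (28 vCPU).
Tightest fit is host 3 with 23 vCPU free.

3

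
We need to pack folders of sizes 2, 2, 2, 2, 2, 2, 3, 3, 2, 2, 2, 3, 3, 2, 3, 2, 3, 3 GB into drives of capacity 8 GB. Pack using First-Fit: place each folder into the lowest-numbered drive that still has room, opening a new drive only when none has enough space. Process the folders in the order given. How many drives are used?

2 GB → drive 1 (remaining 6 GB)
2 GB → drive 1 (remaining 4 GB)
2 GB → drive 1 (remaining 2 GB)
2 GB → drive 1 (remaining 0 GB)
2 GB → drive 2 (remaining 6 GB)
2 GB → drive 2 (remaining 4 GB)
3 GB → drive 2 (remaining 1 GB)
3 GB → drive 3 (remaining 5 GB)
2 GB → drive 3 (remaining 3 GB)
2 GB → drive 3 (remaining 1 GB)
2 GB → drive 4 (remaining 6 GB)
3 GB → drive 4 (remaining 3 GB)
3 GB → drive 4 (remaining 0 GB)
2 GB → drive 5 (remaining 6 GB)
3 GB → drive 5 (remaining 3 GB)
2 GB → drive 5 (remaining 1 GB)
3 GB → drive 6 (remaining 5 GB)
3 GB → drive 6 (remaining 2 GB)

6 drives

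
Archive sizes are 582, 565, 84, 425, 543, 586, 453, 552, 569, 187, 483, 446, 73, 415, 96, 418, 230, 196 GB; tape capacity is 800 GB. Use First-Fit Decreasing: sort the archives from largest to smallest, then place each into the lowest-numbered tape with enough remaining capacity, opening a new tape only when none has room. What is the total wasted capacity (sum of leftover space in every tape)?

2697

Sorted descending: 586, 582, 569, 565, 552, 543, 483, 453, 446, 425, 418, 415, 230, 196, 187, 96, 84, 73.
Put 586 GB in tape 1; 214 GB remain.
Put 582 GB in tape 2; 218 GB remain.
Put 569 GB in tape 3; 231 GB remain.
Put 565 GB in tape 4; 235 GB remain.
Put 552 GB in tape 5; 248 GB remain.
Put 543 GB in tape 6; 257 GB remain.
Put 483 GB in tape 7; 317 GB remain.
Put 453 GB in tape 8; 347 GB remain.
Put 446 GB in tape 9; 354 GB remain.
Put 425 GB in tape 10; 375 GB remain.
Put 418 GB in tape 11; 382 GB remain.
Put 415 GB in tape 12; 385 GB remain.
Put 230 GB in tape 3; 1 GB remain.
Put 196 GB in tape 1; 18 GB remain.
Put 187 GB in tape 2; 31 GB remain.
Put 96 GB in tape 4; 139 GB remain.
Put 84 GB in tape 4; 55 GB remain.
Put 73 GB in tape 5; 175 GB remain.
12 tapes × 800 GB = 9600 GB; used 6903 GB; unused 2697 GB.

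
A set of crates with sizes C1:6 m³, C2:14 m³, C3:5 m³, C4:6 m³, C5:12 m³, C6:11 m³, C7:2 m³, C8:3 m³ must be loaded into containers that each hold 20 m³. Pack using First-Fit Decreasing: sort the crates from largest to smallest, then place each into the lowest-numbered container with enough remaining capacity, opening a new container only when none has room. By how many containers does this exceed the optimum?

First-Fit Decreasing: [14,6] [12,6,2] [11,5,3] → 3 containers.
Total size 59 m³; any packing needs at least ⌈59/20⌉ = 3 containers.
So 3 is already optimal.

0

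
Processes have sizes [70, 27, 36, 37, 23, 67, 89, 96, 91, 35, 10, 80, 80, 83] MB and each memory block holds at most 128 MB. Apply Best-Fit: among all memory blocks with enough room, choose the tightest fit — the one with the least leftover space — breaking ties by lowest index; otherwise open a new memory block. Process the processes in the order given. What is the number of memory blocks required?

Put 70 MB in memory block 1; 58 MB remain.
Put 27 MB in memory block 1; 31 MB remain.
Put 36 MB in memory block 2; 92 MB remain.
Put 37 MB in memory block 2; 55 MB remain.
Put 23 MB in memory block 1; 8 MB remain.
Put 67 MB in memory block 3; 61 MB remain.
Put 89 MB in memory block 4; 39 MB remain.
Put 96 MB in memory block 5; 32 MB remain.
Put 91 MB in memory block 6; 37 MB remain.
Put 35 MB in memory block 6; 2 MB remain.
Put 10 MB in memory block 5; 22 MB remain.
Put 80 MB in memory block 7; 48 MB remain.
Put 80 MB in memory block 8; 48 MB remain.
Put 83 MB in memory block 9; 45 MB remain.
Final memory blocks: [70,27,23] [36,37] [67] [89] [96,10] [91,35] [80] [80] [83].

9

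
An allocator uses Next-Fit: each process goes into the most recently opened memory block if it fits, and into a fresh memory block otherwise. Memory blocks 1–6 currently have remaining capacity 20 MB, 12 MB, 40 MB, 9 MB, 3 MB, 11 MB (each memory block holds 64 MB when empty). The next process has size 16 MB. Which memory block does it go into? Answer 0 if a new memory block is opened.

0

Next-Fit only looks at memory block 6, which has 11 MB free.
16 MB does not fit, so a new memory block is opened.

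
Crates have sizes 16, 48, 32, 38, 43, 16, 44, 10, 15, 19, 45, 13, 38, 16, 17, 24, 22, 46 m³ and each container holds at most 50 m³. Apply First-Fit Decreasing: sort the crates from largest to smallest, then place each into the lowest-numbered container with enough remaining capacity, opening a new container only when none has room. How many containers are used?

Sorted descending: 48, 46, 45, 44, 43, 38, 38, 32, 24, 22, 19, 17, 16, 16, 16, 15, 13, 10.
Put 48 m³ in container 1; 2 m³ remain.
Put 46 m³ in container 2; 4 m³ remain.
Put 45 m³ in container 3; 5 m³ remain.
Put 44 m³ in container 4; 6 m³ remain.
Put 43 m³ in container 5; 7 m³ remain.
Put 38 m³ in container 6; 12 m³ remain.
Put 38 m³ in container 7; 12 m³ remain.
Put 32 m³ in container 8; 18 m³ remain.
Put 24 m³ in container 9; 26 m³ remain.
Put 22 m³ in container 9; 4 m³ remain.
Put 19 m³ in container 10; 31 m³ remain.
Put 17 m³ in container 8; 1 m³ remain.
Put 16 m³ in container 10; 15 m³ remain.
Put 16 m³ in container 11; 34 m³ remain.
Put 16 m³ in container 11; 18 m³ remain.
Put 15 m³ in container 10; 0 m³ remain.
Put 13 m³ in container 11; 5 m³ remain.
Put 10 m³ in container 6; 2 m³ remain.
Final containers: [48] [46] [45] [44] [43] [38,10] [38] [32,17] [24,22] [19,16,15] [16,16,13].

11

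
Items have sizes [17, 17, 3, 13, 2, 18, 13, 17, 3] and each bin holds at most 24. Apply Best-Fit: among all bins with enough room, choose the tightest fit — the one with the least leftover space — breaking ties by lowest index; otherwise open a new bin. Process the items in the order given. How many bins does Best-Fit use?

17 → bin 1 (remaining 7)
17 → bin 2 (remaining 7)
3 → bin 1 (remaining 4)
13 → bin 3 (remaining 11)
2 → bin 1 (remaining 2)
18 → bin 4 (remaining 6)
13 → bin 5 (remaining 11)
17 → bin 6 (remaining 7)
3 → bin 4 (remaining 3)

6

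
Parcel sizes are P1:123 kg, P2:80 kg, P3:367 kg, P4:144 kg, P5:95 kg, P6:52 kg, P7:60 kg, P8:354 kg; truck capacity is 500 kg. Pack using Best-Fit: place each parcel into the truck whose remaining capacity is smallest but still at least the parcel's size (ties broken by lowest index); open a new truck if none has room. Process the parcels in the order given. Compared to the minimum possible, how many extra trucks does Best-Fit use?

Best-Fit: [123,80,144,52,60] [367,95] [354] → 3 trucks.
Total size 1275 kg; any packing needs at least ⌈1275/500⌉ = 3 trucks.
So 3 is already optimal.

0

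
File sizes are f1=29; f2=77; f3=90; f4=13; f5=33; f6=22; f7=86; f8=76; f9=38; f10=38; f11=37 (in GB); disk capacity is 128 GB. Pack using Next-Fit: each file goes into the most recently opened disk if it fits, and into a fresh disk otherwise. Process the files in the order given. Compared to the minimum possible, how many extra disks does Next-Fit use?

Next-Fit: [29,77] [90,13] [33,22] [86] [76,38] [38,37] → 6 disks.
Total size 539 GB; any packing needs at least ⌈539/128⌉ = 5 disks.
An optimal packing achieves that bound: [90,38] [86,38] [77,37,13] [76,33] [29,22] → 5 disks.
Excess: 6 − 5 = 1.

1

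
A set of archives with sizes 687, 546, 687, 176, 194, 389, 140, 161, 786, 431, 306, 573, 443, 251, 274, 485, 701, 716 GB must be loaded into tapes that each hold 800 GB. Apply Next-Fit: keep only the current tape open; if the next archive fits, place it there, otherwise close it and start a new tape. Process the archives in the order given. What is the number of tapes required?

12

tape 1: place 687 GB, 113 GB left
tape 2: place 546 GB, 254 GB left
tape 3: place 687 GB, 113 GB left
tape 4: place 176 GB, 624 GB left
tape 4: place 194 GB, 430 GB left
tape 4: place 389 GB, 41 GB left
tape 5: place 140 GB, 660 GB left
tape 5: place 161 GB, 499 GB left
tape 6: place 786 GB, 14 GB left
tape 7: place 431 GB, 369 GB left
tape 7: place 306 GB, 63 GB left
tape 8: place 573 GB, 227 GB left
tape 9: place 443 GB, 357 GB left
tape 9: place 251 GB, 106 GB left
tape 10: place 274 GB, 526 GB left
tape 10: place 485 GB, 41 GB left
tape 11: place 701 GB, 99 GB left
tape 12: place 716 GB, 84 GB left
Final tapes: [687] [546] [687] [176,194,389] [140,161] [786] [431,306] [573] [443,251] [274,485] [701] [716].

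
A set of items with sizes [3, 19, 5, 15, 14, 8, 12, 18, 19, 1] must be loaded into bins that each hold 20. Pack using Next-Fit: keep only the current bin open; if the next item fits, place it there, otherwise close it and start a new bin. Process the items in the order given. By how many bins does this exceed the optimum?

Next-Fit: [3] [19] [5,15] [14] [8,12] [18] [19,1] → 7 bins.
Total size 114; any packing needs at least ⌈114/20⌉ = 6 bins.
An optimal packing achieves that bound: [19,1] [19] [18] [15,5] [14,3] [12,8] → 6 bins.
Excess: 7 − 6 = 1.

1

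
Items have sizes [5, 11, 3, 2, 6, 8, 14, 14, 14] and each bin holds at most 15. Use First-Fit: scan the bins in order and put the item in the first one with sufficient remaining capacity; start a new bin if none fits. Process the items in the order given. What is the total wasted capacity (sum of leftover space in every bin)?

13

Put 5 in bin 1; 10 remain.
Put 11 in bin 2; 4 remain.
Put 3 in bin 1; 7 remain.
Put 2 in bin 1; 5 remain.
Put 6 in bin 3; 9 remain.
Put 8 in bin 3; 1 remain.
Put 14 in bin 4; 1 remain.
Put 14 in bin 5; 1 remain.
Put 14 in bin 6; 1 remain.
6 bins × 15 = 90; used 77; unused 13.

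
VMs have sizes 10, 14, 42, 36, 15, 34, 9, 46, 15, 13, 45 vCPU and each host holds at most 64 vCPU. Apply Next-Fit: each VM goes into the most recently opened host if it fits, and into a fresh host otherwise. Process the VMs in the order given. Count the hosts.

6 hosts

host 1: place 10 vCPU, 54 vCPU left
host 1: place 14 vCPU, 40 vCPU left
host 2: place 42 vCPU, 22 vCPU left
host 3: place 36 vCPU, 28 vCPU left
host 3: place 15 vCPU, 13 vCPU left
host 4: place 34 vCPU, 30 vCPU left
host 4: place 9 vCPU, 21 vCPU left
host 5: place 46 vCPU, 18 vCPU left
host 5: place 15 vCPU, 3 vCPU left
host 6: place 13 vCPU, 51 vCPU left
host 6: place 45 vCPU, 6 vCPU left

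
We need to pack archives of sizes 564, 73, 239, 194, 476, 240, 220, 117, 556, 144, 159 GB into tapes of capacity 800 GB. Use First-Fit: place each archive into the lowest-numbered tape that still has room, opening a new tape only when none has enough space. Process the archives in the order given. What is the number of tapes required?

5

tape 1: place 564 GB, 236 GB left
tape 1: place 73 GB, 163 GB left
tape 2: place 239 GB, 561 GB left
tape 2: place 194 GB, 367 GB left
tape 3: place 476 GB, 324 GB left
tape 2: place 240 GB, 127 GB left
tape 3: place 220 GB, 104 GB left
tape 1: place 117 GB, 46 GB left
tape 4: place 556 GB, 244 GB left
tape 4: place 144 GB, 100 GB left
tape 5: place 159 GB, 641 GB left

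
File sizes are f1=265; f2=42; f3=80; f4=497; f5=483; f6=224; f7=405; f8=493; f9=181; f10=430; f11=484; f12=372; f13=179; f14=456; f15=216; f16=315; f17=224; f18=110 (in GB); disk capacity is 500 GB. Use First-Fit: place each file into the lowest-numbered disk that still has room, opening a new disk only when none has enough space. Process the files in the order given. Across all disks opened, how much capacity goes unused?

1044

Put f1 (265 GB) in disk 1; 235 GB remain.
Put f2 (42 GB) in disk 1; 193 GB remain.
Put f3 (80 GB) in disk 1; 113 GB remain.
Put f4 (497 GB) in disk 2; 3 GB remain.
Put f5 (483 GB) in disk 3; 17 GB remain.
Put f6 (224 GB) in disk 4; 276 GB remain.
Put f7 (405 GB) in disk 5; 95 GB remain.
Put f8 (493 GB) in disk 6; 7 GB remain.
Put f9 (181 GB) in disk 4; 95 GB remain.
Put f10 (430 GB) in disk 7; 70 GB remain.
Put f11 (484 GB) in disk 8; 16 GB remain.
Put f12 (372 GB) in disk 9; 128 GB remain.
Put f13 (179 GB) in disk 10; 321 GB remain.
Put f14 (456 GB) in disk 11; 44 GB remain.
Put f15 (216 GB) in disk 10; 105 GB remain.
Put f16 (315 GB) in disk 12; 185 GB remain.
Put f17 (224 GB) in disk 13; 276 GB remain.
Put f18 (110 GB) in disk 1; 3 GB remain.
13 disks × 500 GB = 6500 GB; used 5456 GB; unused 1044 GB.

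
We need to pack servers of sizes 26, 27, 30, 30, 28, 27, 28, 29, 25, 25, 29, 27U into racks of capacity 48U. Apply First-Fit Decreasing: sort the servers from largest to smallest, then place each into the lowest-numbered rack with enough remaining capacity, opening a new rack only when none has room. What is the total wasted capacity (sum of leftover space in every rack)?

245

Sorted descending: 30, 30, 29, 29, 28, 28, 27, 27, 27, 26, 25, 25.
rack 1: place 30U, 18U left
rack 2: place 30U, 18U left
rack 3: place 29U, 19U left
rack 4: place 29U, 19U left
rack 5: place 28U, 20U left
rack 6: place 28U, 20U left
rack 7: place 27U, 21U left
rack 8: place 27U, 21U left
rack 9: place 27U, 21U left
rack 10: place 26U, 22U left
rack 11: place 25U, 23U left
rack 12: place 25U, 23U left
12 racks × 48U = 576U; used 331U; unused 245U.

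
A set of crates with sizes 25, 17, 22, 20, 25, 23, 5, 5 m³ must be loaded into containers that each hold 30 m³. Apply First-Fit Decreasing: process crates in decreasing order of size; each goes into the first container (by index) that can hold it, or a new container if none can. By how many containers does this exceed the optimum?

First-Fit Decreasing: [25,5] [25,5] [23] [22] [20] [17] → 6 containers.
6 crates exceed 15 m³ (half the capacity), and no two of those can share a container, so at least 6 containers are needed.
So 6 is already optimal.

0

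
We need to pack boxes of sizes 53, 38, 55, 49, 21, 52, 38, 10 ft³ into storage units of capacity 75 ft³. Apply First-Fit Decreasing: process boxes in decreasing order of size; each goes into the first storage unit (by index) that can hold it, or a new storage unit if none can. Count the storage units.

6

Sorted descending: 55, 53, 52, 49, 38, 38, 21, 10.
Put 55 ft³ in storage unit 1; 20 ft³ remain.
Put 53 ft³ in storage unit 2; 22 ft³ remain.
Put 52 ft³ in storage unit 3; 23 ft³ remain.
Put 49 ft³ in storage unit 4; 26 ft³ remain.
Put 38 ft³ in storage unit 5; 37 ft³ remain.
Put 38 ft³ in storage unit 6; 37 ft³ remain.
Put 21 ft³ in storage unit 2; 1 ft³ remain.
Put 10 ft³ in storage unit 1; 10 ft³ remain.
Final storage units: [55,10] [53,21] [52] [49] [38] [38].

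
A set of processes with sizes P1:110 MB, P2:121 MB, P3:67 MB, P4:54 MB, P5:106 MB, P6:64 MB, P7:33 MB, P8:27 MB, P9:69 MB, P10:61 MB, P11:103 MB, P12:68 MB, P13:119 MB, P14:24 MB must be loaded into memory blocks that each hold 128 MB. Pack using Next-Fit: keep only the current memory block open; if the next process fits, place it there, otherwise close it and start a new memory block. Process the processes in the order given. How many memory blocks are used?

11

Put P1 (110 MB) in memory block 1; 18 MB remain.
Put P2 (121 MB) in memory block 2; 7 MB remain.
Put P3 (67 MB) in memory block 3; 61 MB remain.
Put P4 (54 MB) in memory block 3; 7 MB remain.
Put P5 (106 MB) in memory block 4; 22 MB remain.
Put P6 (64 MB) in memory block 5; 64 MB remain.
Put P7 (33 MB) in memory block 5; 31 MB remain.
Put P8 (27 MB) in memory block 5; 4 MB remain.
Put P9 (69 MB) in memory block 6; 59 MB remain.
Put P10 (61 MB) in memory block 7; 67 MB remain.
Put P11 (103 MB) in memory block 8; 25 MB remain.
Put P12 (68 MB) in memory block 9; 60 MB remain.
Put P13 (119 MB) in memory block 10; 9 MB remain.
Put P14 (24 MB) in memory block 11; 104 MB remain.
Final memory blocks: [110] [121] [67,54] [106] [64,33,27] [69] [61] [103] [68] [119] [24].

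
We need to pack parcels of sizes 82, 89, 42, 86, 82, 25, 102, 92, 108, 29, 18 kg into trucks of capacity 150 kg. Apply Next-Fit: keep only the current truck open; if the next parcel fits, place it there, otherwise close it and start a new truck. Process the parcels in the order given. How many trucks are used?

Put 82 kg in truck 1; 68 kg remain.
Put 89 kg in truck 2; 61 kg remain.
Put 42 kg in truck 2; 19 kg remain.
Put 86 kg in truck 3; 64 kg remain.
Put 82 kg in truck 4; 68 kg remain.
Put 25 kg in truck 4; 43 kg remain.
Put 102 kg in truck 5; 48 kg remain.
Put 92 kg in truck 6; 58 kg remain.
Put 108 kg in truck 7; 42 kg remain.
Put 29 kg in truck 7; 13 kg remain.
Put 18 kg in truck 8; 132 kg remain.

8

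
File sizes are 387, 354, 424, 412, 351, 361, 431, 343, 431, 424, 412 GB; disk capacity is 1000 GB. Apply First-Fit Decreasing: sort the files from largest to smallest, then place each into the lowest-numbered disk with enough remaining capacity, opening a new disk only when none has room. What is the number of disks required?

6

Sorted descending: 431, 431, 424, 424, 412, 412, 387, 361, 354, 351, 343.
disk 1: place 431 GB, 569 GB left
disk 1: place 431 GB, 138 GB left
disk 2: place 424 GB, 576 GB left
disk 2: place 424 GB, 152 GB left
disk 3: place 412 GB, 588 GB left
disk 3: place 412 GB, 176 GB left
disk 4: place 387 GB, 613 GB left
disk 4: place 361 GB, 252 GB left
disk 5: place 354 GB, 646 GB left
disk 5: place 351 GB, 295 GB left
disk 6: place 343 GB, 657 GB left
Final disks: [431,431] [424,424] [412,412] [387,361] [354,351] [343].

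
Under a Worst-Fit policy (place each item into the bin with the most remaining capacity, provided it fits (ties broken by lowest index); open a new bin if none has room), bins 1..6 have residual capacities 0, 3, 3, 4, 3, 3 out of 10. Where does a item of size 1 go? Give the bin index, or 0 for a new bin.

Bins with room: bin 2 (3), bin 3 (3), bin 4 (4), bin 5 (3), bin 6 (3).
Most room is bin 4 with 4 free.

4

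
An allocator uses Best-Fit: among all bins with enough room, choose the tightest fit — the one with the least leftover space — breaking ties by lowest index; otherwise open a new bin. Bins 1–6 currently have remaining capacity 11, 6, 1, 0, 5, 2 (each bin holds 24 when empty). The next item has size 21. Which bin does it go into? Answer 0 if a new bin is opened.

No bin has ≥ 21 free, so a new bin is opened.

0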